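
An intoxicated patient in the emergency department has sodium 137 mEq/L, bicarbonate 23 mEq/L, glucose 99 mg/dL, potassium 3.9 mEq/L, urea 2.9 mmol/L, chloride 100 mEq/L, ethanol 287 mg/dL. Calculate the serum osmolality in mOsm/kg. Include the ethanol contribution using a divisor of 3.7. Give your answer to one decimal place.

Calculated osmolality = 2·Na + glucose/18 + urea + ethanol/3.7
= 2·137 + 99/18 + 2.9 + 287/3.7
= 274 + 5.50 + 2.90 + 77.57
= 359.97 mOsm/kg

360.0 mOsm/kg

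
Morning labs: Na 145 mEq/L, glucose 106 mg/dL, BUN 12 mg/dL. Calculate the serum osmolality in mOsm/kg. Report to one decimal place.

Calculated osmolality = 2·Na + glucose/18 + BUN/2.8
= 2·145 + 106/18 + 12/2.8
= 290 + 5.89 + 4.29
= 300.18 mOsm/kg

300.2 mOsm/kg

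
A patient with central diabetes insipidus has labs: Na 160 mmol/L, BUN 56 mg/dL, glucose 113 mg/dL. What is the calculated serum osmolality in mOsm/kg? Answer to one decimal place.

346.3 mOsm/kg

Calculated osmolality = 2·Na + glucose/18 + BUN/2.8
= 2·160 + 113/18 + 56/2.8
= 320 + 6.28 + 20
= 346.28 mOsm/kg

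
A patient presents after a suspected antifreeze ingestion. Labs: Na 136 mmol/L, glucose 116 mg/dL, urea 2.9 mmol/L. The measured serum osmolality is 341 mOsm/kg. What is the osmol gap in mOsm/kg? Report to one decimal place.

59.7 mOsm/kg

Calculated osmolality = 2·Na + glucose/18 + urea
= 2·136 + 116/18 + 2.9
= 272 + 6.44 + 2.90
= 281.34 mOsm/kg ≈ 281.3 mOsm/kg
Osmolar gap = measured − calculated = 341 − 281.3 = 59.7 mOsm/kg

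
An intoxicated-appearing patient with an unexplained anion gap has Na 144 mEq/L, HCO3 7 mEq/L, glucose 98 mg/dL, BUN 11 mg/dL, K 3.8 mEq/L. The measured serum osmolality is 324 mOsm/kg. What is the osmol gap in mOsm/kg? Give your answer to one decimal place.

Calculated osmolality = 2·Na + glucose/18 + BUN/2.8
= 2·144 + 98/18 + 11/2.8
= 288 + 5.44 + 3.93
= 297.37 mOsm/kg ≈ 297.4 mOsm/kg
Osmolar gap = measured − calculated = 324 − 297.4 = 26.6 mOsm/kg

26.6 mOsm/kg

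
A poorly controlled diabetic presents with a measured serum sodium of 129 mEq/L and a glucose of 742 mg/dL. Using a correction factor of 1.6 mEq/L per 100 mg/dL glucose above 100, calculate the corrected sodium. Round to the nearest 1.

Corrected Na = measured Na + 1.6 · (glucose − 100)/100
= 129 + 1.6 · (742 − 100)/100
= 129 + 10.3
= 139.3 mEq/L

139 mEq/L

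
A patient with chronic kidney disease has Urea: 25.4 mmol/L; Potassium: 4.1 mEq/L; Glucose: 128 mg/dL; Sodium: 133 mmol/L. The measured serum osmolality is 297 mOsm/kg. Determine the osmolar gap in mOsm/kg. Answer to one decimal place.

-1.5 mOsm/kg

Calculated osmolality = 2·Na + glucose/18 + urea
= 2·133 + 128/18 + 25.4
= 266 + 7.11 + 25.40
= 298.51 mOsm/kg ≈ 298.5 mOsm/kg
Osmolar gap = measured − calculated = 297 − 298.5 = -1.5 mOsm/kg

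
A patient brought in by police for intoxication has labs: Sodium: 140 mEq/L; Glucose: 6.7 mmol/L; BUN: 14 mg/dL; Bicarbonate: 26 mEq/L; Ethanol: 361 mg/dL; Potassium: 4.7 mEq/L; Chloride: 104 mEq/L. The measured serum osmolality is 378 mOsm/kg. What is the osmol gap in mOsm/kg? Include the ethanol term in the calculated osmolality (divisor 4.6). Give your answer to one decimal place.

Calculated osmolality = 2·Na + glucose + BUN/2.8 + ethanol/4.6
= 2·140 + 6.7 + 14/2.8 + 361/4.6
= 280 + 6.70 + 5 + 78.48
= 370.18 mOsm/kg ≈ 370.2 mOsm/kg
Osmolar gap = measured − calculated = 378 − 370.2 = 7.8 mOsm/kg

7.8 mOsm/kg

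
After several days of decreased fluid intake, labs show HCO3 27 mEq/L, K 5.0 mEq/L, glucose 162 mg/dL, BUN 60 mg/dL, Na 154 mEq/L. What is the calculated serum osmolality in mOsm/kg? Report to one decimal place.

338.4 mOsm/kg

Calculated osmolality = 2·Na + glucose/18 + BUN/2.8
= 2·154 + 162/18 + 60/2.8
= 308 + 9 + 21.43
= 338.43 mOsm/kg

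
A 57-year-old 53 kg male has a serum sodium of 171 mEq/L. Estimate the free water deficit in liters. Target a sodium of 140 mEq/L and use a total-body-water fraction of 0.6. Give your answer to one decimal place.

7.0 L

TBW = 0.6 · 53 = 31.8 L
Free water deficit = TBW · (Na/140 − 1)
= 31.8 · (171/140 − 1)
= 31.8 · 0.2214
= 7.04 L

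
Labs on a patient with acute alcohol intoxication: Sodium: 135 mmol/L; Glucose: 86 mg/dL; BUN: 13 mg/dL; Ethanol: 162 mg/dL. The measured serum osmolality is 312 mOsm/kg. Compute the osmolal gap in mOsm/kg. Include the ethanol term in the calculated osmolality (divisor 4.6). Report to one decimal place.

-2.6 mOsm/kg

Calculated osmolality = 2·Na + glucose/18 + BUN/2.8 + ethanol/4.6
= 2·135 + 86/18 + 13/2.8 + 162/4.6
= 270 + 4.78 + 4.64 + 35.22
= 314.64 mOsm/kg ≈ 314.6 mOsm/kg
Osmolar gap = measured − calculated = 312 − 314.6 = -2.6 mOsm/kg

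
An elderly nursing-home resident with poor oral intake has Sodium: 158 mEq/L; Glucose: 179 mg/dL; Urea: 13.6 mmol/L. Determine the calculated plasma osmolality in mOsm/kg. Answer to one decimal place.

339.5 mOsm/kg

Calculated osmolality = 2·Na + glucose/18 + urea
= 2·158 + 179/18 + 13.6
= 316 + 9.94 + 13.60
= 339.54 mOsm/kg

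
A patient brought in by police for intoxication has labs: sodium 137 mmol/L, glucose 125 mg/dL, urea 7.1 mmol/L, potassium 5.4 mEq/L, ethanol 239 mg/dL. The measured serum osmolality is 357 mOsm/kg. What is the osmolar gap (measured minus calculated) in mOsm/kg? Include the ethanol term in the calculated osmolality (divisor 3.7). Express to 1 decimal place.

4.4 mOsm/kg

Calculated osmolality = 2·Na + glucose/18 + urea + ethanol/3.7
= 2·137 + 125/18 + 7.1 + 239/3.7
= 274 + 6.94 + 7.10 + 64.59
= 352.63 mOsm/kg ≈ 352.6 mOsm/kg
Osmolar gap = measured − calculated = 357 − 352.6 = 4.4 mOsm/kg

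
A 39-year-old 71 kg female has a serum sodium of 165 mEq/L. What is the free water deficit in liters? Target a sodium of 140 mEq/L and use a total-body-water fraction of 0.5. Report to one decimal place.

6.3 L

TBW = 0.5 · 71 = 35.5 L
Free water deficit = TBW · (Na/140 − 1)
= 35.5 · (165/140 − 1)
= 35.5 · 0.1786
= 6.34 L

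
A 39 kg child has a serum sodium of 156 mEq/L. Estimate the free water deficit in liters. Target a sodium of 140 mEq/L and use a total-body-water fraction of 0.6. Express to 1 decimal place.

TBW = 0.6 · 39 = 23.4 L
Free water deficit = TBW · (Na/140 − 1)
= 23.4 · (156/140 − 1)
= 23.4 · 0.1143
= 2.67 L

2.7 L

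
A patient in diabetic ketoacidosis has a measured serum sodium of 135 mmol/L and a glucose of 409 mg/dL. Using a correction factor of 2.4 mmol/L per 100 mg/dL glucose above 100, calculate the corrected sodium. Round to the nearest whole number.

Corrected Na = measured Na + 2.4 · (glucose − 100)/100
= 135 + 2.4 · (409 − 100)/100
= 135 + 7.4
= 142.4 mmol/L

142 mmol/L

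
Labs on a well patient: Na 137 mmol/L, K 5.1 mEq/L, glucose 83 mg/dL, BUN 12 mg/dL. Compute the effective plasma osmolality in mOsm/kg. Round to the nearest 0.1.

278.6 mOsm/kg

Effective osmolality excludes urea (freely permeant across cell membranes):
2·Na + glucose/18
= 2·137 + 83/18
= 274 + 4.61
= 278.61 mOsm/kg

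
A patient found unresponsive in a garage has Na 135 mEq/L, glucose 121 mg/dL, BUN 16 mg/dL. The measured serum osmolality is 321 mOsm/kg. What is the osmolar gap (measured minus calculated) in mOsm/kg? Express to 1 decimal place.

38.6 mOsm/kg

Calculated osmolality = 2·Na + glucose/18 + BUN/2.8
= 2·135 + 121/18 + 16/2.8
= 270 + 6.72 + 5.71
= 282.43 mOsm/kg ≈ 282.4 mOsm/kg
Osmolar gap = measured − calculated = 321 − 282.4 = 38.6 mOsm/kg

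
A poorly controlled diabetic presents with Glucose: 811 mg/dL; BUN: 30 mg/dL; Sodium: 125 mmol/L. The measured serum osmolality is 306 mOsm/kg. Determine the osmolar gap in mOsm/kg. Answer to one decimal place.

Calculated osmolality = 2·Na + glucose/18 + BUN/2.8
= 2·125 + 811/18 + 30/2.8
= 250 + 45.06 + 10.71
= 305.77 mOsm/kg ≈ 305.8 mOsm/kg
Osmolar gap = measured − calculated = 306 − 305.8 = 0.2 mOsm/kg

0.2 mOsm/kg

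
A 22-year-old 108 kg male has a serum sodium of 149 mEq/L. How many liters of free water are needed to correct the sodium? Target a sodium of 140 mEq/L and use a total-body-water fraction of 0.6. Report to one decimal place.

4.2 L

TBW = 0.6 · 108 = 64.8 L
Free water deficit = TBW · (Na/140 − 1)
= 64.8 · (149/140 − 1)
= 64.8 · 0.0643
= 4.17 L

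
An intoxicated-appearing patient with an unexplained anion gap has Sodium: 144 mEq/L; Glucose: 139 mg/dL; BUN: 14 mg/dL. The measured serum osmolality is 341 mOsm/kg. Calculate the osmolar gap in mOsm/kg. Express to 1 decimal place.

40.3 mOsm/kg

Calculated osmolality = 2·Na + glucose/18 + BUN/2.8
= 2·144 + 139/18 + 14/2.8
= 288 + 7.72 + 5
= 300.72 mOsm/kg ≈ 300.7 mOsm/kg
Osmolar gap = measured − calculated = 341 − 300.7 = 40.3 mOsm/kg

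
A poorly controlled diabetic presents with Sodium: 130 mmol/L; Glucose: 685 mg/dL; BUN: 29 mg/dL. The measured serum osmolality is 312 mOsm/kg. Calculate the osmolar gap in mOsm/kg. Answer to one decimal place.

3.6 mOsm/kg

Calculated osmolality = 2·Na + glucose/18 + BUN/2.8
= 2·130 + 685/18 + 29/2.8
= 260 + 38.06 + 10.36
= 308.42 mOsm/kg ≈ 308.4 mOsm/kg
Osmolar gap = measured − calculated = 312 − 308.4 = 3.6 mOsm/kg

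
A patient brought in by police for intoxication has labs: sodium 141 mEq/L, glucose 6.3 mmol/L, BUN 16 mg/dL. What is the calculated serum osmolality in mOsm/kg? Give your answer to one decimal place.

294.0 mOsm/kg

Calculated osmolality = 2·Na + glucose + BUN/2.8
= 2·141 + 6.3 + 16/2.8
= 282 + 6.30 + 5.71
= 294.01 mOsm/kg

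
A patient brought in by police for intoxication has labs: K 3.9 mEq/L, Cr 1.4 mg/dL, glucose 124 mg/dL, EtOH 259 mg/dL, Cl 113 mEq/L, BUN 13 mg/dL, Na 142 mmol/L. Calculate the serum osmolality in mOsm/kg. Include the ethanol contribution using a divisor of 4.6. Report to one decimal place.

351.8 mOsm/kg

Calculated osmolality = 2·Na + glucose/18 + BUN/2.8 + ethanol/4.6
= 2·142 + 124/18 + 13/2.8 + 259/4.6
= 284 + 6.89 + 4.64 + 56.30
= 351.83 mOsm/kg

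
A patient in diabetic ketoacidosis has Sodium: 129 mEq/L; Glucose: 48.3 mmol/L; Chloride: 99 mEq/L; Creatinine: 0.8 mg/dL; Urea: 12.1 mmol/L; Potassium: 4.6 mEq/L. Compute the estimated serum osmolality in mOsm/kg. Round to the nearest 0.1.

318.4 mOsm/kg

Calculated osmolality = 2·Na + glucose + urea
= 2·129 + 48.3 + 12.1
= 258 + 48.30 + 12.10
= 318.4 mOsm/kg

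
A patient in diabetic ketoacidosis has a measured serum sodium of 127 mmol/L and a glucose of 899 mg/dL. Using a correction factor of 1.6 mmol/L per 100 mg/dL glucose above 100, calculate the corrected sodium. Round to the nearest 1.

140 mmol/L

Corrected Na = measured Na + 1.6 · (glucose − 100)/100
= 127 + 1.6 · (899 − 100)/100
= 127 + 12.8
= 139.8 mmol/L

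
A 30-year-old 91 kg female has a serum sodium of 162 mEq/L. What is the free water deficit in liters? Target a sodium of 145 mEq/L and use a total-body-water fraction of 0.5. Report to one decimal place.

5.3 L

TBW = 0.5 · 91 = 45.5 L
Free water deficit = TBW · (Na/145 − 1)
= 45.5 · (162/145 − 1)
= 45.5 · 0.1172
= 5.33 L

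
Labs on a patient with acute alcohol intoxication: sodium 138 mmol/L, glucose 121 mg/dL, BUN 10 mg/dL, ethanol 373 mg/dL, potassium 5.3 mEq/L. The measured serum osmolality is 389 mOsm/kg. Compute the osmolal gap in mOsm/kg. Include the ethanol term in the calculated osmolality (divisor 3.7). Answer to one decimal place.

Calculated osmolality = 2·Na + glucose/18 + BUN/2.8 + ethanol/3.7
= 2·138 + 121/18 + 10/2.8 + 373/3.7
= 276 + 6.72 + 3.57 + 100.81
= 387.1 mOsm/kg ≈ 387.1 mOsm/kg
Osmolar gap = measured − calculated = 389 − 387.1 = 1.9 mOsm/kg

1.9 mOsm/kg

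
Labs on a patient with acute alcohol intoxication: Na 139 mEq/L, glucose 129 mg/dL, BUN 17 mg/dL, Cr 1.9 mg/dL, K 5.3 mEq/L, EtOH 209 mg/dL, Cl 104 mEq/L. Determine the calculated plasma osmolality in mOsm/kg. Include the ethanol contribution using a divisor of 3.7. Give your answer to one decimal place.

Calculated osmolality = 2·Na + glucose/18 + BUN/2.8 + ethanol/3.7
= 2·139 + 129/18 + 17/2.8 + 209/3.7
= 278 + 7.17 + 6.07 + 56.49
= 347.73 mOsm/kg

347.7 mOsm/kg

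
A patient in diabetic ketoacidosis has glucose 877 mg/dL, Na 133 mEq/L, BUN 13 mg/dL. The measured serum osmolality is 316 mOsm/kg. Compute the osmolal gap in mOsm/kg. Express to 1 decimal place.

Calculated osmolality = 2·Na + glucose/18 + BUN/2.8
= 2·133 + 877/18 + 13/2.8
= 266 + 48.72 + 4.64
= 319.36 mOsm/kg ≈ 319.4 mOsm/kg
Osmolar gap = measured − calculated = 316 − 319.4 = -3.4 mOsm/kg

-3.4 mOsm/kg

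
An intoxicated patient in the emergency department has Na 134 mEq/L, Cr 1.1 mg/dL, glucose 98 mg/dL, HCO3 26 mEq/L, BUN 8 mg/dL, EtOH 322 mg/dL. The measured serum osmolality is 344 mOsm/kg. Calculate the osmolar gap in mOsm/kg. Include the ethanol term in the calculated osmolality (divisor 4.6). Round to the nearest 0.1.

Calculated osmolality = 2·Na + glucose/18 + BUN/2.8 + ethanol/4.6
= 2·134 + 98/18 + 8/2.8 + 322/4.6
= 268 + 5.44 + 2.86 + 70
= 346.3 mOsm/kg ≈ 346.3 mOsm/kg
Osmolar gap = measured − calculated = 344 − 346.3 = -2.3 mOsm/kg

-2.3 mOsm/kg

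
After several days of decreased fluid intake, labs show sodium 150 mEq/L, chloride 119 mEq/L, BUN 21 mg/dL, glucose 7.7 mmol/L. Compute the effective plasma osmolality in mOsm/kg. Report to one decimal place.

307.7 mOsm/kg

Effective osmolality excludes urea (freely permeant across cell membranes):
2·Na + glucose
= 2·150 + 7.7
= 300 + 7.7
= 307.7 mOsm/kg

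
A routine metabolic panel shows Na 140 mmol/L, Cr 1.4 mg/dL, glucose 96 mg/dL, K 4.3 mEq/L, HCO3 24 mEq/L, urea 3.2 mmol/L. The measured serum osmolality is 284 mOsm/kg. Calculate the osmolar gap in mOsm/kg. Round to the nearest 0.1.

-4.5 mOsm/kg

Calculated osmolality = 2·Na + glucose/18 + urea
= 2·140 + 96/18 + 3.2
= 280 + 5.33 + 3.20
= 288.53 mOsm/kg ≈ 288.5 mOsm/kg
Osmolar gap = measured − calculated = 284 − 288.5 = -4.5 mOsm/kg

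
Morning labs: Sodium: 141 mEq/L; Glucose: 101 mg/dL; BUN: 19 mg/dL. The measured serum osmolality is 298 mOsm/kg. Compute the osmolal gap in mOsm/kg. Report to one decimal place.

Calculated osmolality = 2·Na + glucose/18 + BUN/2.8
= 2·141 + 101/18 + 19/2.8
= 282 + 5.61 + 6.79
= 294.4 mOsm/kg ≈ 294.4 mOsm/kg
Osmolar gap = measured − calculated = 298 − 294.4 = 3.6 mOsm/kg

3.6 mOsm/kg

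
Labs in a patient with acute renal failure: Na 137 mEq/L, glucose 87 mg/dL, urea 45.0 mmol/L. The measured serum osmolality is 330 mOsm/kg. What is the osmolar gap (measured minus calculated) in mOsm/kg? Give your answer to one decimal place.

6.2 mOsm/kg

Calculated osmolality = 2·Na + glucose/18 + urea
= 2·137 + 87/18 + 45
= 274 + 4.83 + 45
= 323.83 mOsm/kg ≈ 323.8 mOsm/kg
Osmolar gap = measured − calculated = 330 − 323.8 = 6.2 mOsm/kg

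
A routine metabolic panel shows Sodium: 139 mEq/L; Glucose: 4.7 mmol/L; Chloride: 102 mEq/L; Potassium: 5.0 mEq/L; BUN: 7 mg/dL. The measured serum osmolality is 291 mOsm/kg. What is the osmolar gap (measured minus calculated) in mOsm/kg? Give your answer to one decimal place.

5.8 mOsm/kg

Calculated osmolality = 2·Na + glucose + BUN/2.8
= 2·139 + 4.7 + 7/2.8
= 278 + 4.70 + 2.50
= 285.2 mOsm/kg ≈ 285.2 mOsm/kg
Osmolar gap = measured − calculated = 291 − 285.2 = 5.8 mOsm/kg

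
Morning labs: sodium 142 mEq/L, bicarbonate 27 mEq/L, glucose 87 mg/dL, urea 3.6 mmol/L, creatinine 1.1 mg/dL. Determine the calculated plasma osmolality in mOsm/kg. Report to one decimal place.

Calculated osmolality = 2·Na + glucose/18 + urea
= 2·142 + 87/18 + 3.6
= 284 + 4.83 + 3.60
= 292.43 mOsm/kg

292.4 mOsm/kg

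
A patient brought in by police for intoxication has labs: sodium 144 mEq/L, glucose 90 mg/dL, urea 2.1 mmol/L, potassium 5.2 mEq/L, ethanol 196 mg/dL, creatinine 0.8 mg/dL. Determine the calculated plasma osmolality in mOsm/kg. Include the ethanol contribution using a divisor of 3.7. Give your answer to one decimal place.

348.1 mOsm/kg

Calculated osmolality = 2·Na + glucose/18 + urea + ethanol/3.7
= 2·144 + 90/18 + 2.1 + 196/3.7
= 288 + 5 + 2.10 + 52.97
= 348.07 mOsm/kg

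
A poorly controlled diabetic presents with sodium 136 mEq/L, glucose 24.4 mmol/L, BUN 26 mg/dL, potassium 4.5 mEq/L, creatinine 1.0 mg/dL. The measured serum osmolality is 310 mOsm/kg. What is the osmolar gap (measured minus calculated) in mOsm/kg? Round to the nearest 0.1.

4.3 mOsm/kg

Calculated osmolality = 2·Na + glucose + BUN/2.8
= 2·136 + 24.4 + 26/2.8
= 272 + 24.40 + 9.29
= 305.69 mOsm/kg ≈ 305.7 mOsm/kg
Osmolar gap = measured − calculated = 310 − 305.7 = 4.3 mOsm/kg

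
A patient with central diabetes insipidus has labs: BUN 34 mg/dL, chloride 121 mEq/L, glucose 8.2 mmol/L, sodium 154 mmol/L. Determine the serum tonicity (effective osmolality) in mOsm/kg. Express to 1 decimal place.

Effective osmolality excludes urea (freely permeant across cell membranes):
2·Na + glucose
= 2·154 + 8.2
= 308 + 8.2
= 316.2 mOsm/kg

316.2 mOsm/kg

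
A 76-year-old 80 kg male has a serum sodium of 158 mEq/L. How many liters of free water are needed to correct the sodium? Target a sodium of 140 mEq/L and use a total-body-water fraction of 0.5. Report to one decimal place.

TBW = 0.5 · 80 = 40 L
Free water deficit = TBW · (Na/140 − 1)
= 40 · (158/140 − 1)
= 40 · 0.1286
= 5.14 L

5.1 L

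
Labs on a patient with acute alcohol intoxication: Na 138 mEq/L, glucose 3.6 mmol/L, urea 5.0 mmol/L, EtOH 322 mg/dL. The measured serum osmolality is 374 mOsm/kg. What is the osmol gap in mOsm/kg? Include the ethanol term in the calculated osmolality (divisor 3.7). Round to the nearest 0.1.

Calculated osmolality = 2·Na + glucose + urea + ethanol/3.7
= 2·138 + 3.6 + 5 + 322/3.7
= 276 + 3.60 + 5 + 87.03
= 371.63 mOsm/kg ≈ 371.6 mOsm/kg
Osmolar gap = measured − calculated = 374 − 371.6 = 2.4 mOsm/kg

2.4 mOsm/kg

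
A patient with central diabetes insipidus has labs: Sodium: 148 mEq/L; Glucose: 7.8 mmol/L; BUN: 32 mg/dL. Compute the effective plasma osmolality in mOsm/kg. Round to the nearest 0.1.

Effective osmolality excludes urea (freely permeant across cell membranes):
2·Na + glucose
= 2·148 + 7.8
= 296 + 7.8
= 303.8 mOsm/kg

303.8 mOsm/kg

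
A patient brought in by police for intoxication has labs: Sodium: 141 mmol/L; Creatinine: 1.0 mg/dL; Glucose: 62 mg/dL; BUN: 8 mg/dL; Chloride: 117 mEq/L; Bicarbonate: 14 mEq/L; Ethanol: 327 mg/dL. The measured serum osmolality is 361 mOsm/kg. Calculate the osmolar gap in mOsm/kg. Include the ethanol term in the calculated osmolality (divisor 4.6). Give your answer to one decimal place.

Calculated osmolality = 2·Na + glucose/18 + BUN/2.8 + ethanol/4.6
= 2·141 + 62/18 + 8/2.8 + 327/4.6
= 282 + 3.44 + 2.86 + 71.09
= 359.39 mOsm/kg ≈ 359.4 mOsm/kg
Osmolar gap = measured − calculated = 361 − 359.4 = 1.6 mOsm/kg

1.6 mOsm/kg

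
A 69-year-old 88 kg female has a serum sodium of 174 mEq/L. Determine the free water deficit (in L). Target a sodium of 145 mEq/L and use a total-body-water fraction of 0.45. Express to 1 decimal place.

TBW = 0.45 · 88 = 39.6 L
Free water deficit = TBW · (Na/145 − 1)
= 39.6 · (174/145 − 1)
= 39.6 · 0.2
= 7.92 L

7.9 L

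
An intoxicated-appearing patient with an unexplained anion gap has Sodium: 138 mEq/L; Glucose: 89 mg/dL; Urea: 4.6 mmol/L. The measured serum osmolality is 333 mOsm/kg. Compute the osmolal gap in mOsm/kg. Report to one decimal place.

Calculated osmolality = 2·Na + glucose/18 + urea
= 2·138 + 89/18 + 4.6
= 276 + 4.94 + 4.60
= 285.54 mOsm/kg ≈ 285.5 mOsm/kg
Osmolar gap = measured − calculated = 333 − 285.5 = 47.5 mOsm/kg

47.5 mOsm/kg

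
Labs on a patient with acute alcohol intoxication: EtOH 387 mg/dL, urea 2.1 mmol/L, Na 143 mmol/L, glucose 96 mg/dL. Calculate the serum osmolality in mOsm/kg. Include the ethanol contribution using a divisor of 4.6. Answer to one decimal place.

Calculated osmolality = 2·Na + glucose/18 + urea + ethanol/4.6
= 2·143 + 96/18 + 2.1 + 387/4.6
= 286 + 5.33 + 2.10 + 84.13
= 377.56 mOsm/kg

377.6 mOsm/kg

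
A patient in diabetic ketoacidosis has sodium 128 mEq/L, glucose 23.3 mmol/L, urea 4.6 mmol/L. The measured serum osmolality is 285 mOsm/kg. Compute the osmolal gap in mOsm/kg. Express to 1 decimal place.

Calculated osmolality = 2·Na + glucose + urea
= 2·128 + 23.3 + 4.6
= 256 + 23.30 + 4.60
= 283.9 mOsm/kg ≈ 283.9 mOsm/kg
Osmolar gap = measured − calculated = 285 − 283.9 = 1.1 mOsm/kg

1.1 mOsm/kg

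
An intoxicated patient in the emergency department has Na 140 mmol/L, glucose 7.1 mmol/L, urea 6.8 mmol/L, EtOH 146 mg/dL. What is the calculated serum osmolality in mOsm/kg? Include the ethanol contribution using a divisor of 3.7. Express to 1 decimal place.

Calculated osmolality = 2·Na + glucose + urea + ethanol/3.7
= 2·140 + 7.1 + 6.8 + 146/3.7
= 280 + 7.10 + 6.80 + 39.46
= 333.36 mOsm/kg

333.4 mOsm/kg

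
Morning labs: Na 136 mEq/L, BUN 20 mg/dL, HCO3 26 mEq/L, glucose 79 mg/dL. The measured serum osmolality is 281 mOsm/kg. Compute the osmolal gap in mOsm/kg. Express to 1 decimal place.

Calculated osmolality = 2·Na + glucose/18 + BUN/2.8
= 2·136 + 79/18 + 20/2.8
= 272 + 4.39 + 7.14
= 283.53 mOsm/kg ≈ 283.5 mOsm/kg
Osmolar gap = measured − calculated = 281 − 283.5 = -2.5 mOsm/kg

-2.5 mOsm/kg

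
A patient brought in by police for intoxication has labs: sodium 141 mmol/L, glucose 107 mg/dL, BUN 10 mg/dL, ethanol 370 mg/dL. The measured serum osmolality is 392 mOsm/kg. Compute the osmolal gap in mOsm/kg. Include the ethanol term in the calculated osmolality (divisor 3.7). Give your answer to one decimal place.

0.5 mOsm/kg

Calculated osmolality = 2·Na + glucose/18 + BUN/2.8 + ethanol/3.7
= 2·141 + 107/18 + 10/2.8 + 370/3.7
= 282 + 5.94 + 3.57 + 100
= 391.51 mOsm/kg ≈ 391.5 mOsm/kg
Osmolar gap = measured − calculated = 392 − 391.5 = 0.5 mOsm/kg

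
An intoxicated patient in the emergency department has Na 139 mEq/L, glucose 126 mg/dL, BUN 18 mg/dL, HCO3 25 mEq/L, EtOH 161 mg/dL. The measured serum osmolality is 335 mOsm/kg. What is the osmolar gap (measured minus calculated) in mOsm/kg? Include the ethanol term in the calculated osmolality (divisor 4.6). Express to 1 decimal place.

Calculated osmolality = 2·Na + glucose/18 + BUN/2.8 + ethanol/4.6
= 2·139 + 126/18 + 18/2.8 + 161/4.6
= 278 + 7 + 6.43 + 35
= 326.43 mOsm/kg ≈ 326.4 mOsm/kg
Osmolar gap = measured − calculated = 335 − 326.4 = 8.6 mOsm/kg

8.6 mOsm/kg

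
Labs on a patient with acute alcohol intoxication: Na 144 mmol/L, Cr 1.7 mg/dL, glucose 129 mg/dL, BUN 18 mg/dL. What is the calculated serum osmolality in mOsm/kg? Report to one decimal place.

Calculated osmolality = 2·Na + glucose/18 + BUN/2.8
= 2·144 + 129/18 + 18/2.8
= 288 + 7.17 + 6.43
= 301.6 mOsm/kg

301.6 mOsm/kg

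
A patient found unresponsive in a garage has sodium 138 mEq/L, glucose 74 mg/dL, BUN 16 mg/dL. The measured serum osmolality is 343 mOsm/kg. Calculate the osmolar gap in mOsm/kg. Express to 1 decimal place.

Calculated osmolality = 2·Na + glucose/18 + BUN/2.8
= 2·138 + 74/18 + 16/2.8
= 276 + 4.11 + 5.71
= 285.82 mOsm/kg ≈ 285.8 mOsm/kg
Osmolar gap = measured − calculated = 343 − 285.8 = 57.2 mOsm/kg

57.2 mOsm/kg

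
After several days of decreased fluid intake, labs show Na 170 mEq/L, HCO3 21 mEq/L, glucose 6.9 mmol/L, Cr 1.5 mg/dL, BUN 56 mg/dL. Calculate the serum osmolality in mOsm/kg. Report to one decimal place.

Calculated osmolality = 2·Na + glucose + BUN/2.8
= 2·170 + 6.9 + 56/2.8
= 340 + 6.90 + 20
= 366.9 mOsm/kg

366.9 mOsm/kg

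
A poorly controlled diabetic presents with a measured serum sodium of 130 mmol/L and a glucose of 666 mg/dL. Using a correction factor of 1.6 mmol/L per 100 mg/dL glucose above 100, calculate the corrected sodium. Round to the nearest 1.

Corrected Na = measured Na + 1.6 · (glucose − 100)/100
= 130 + 1.6 · (666 − 100)/100
= 130 + 9.1
= 139.1 mmol/L

139 mmol/L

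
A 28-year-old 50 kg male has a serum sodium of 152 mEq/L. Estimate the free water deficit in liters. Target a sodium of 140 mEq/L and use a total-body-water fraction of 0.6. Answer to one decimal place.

TBW = 0.6 · 50 = 30 L
Free water deficit = TBW · (Na/140 − 1)
= 30 · (152/140 − 1)
= 30 · 0.0857
= 2.57 L

2.6 L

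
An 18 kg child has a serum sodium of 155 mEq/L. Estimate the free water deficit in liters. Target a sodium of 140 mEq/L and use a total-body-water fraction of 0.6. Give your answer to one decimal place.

TBW = 0.6 · 18 = 10.8 L
Free water deficit = TBW · (Na/140 − 1)
= 10.8 · (155/140 − 1)
= 10.8 · 0.1071
= 1.16 L

1.2 L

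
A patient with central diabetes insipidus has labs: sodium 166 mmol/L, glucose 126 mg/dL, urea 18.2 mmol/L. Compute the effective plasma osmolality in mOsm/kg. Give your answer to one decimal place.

339.0 mOsm/kg

Effective osmolality excludes urea (freely permeant across cell membranes):
2·Na + glucose/18
= 2·166 + 126/18
= 332 + 7
= 339 mOsm/kg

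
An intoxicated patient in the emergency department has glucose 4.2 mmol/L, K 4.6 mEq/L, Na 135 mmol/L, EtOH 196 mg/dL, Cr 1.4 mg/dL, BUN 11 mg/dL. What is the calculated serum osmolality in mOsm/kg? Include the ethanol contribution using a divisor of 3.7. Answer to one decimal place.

Calculated osmolality = 2·Na + glucose + BUN/2.8 + ethanol/3.7
= 2·135 + 4.2 + 11/2.8 + 196/3.7
= 270 + 4.20 + 3.93 + 52.97
= 331.1 mOsm/kg

331.1 mOsm/kg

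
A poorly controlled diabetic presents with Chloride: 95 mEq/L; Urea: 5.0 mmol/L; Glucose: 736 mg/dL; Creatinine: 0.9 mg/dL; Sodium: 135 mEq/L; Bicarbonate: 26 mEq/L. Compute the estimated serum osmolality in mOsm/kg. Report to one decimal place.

315.9 mOsm/kg

Calculated osmolality = 2·Na + glucose/18 + urea
= 2·135 + 736/18 + 5
= 270 + 40.89 + 5
= 315.89 mOsm/kg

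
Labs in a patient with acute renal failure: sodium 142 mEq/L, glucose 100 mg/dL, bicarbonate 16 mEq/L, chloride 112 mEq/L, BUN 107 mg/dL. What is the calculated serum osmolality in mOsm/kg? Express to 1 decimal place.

327.8 mOsm/kg

Calculated osmolality = 2·Na + glucose/18 + BUN/2.8
= 2·142 + 100/18 + 107/2.8
= 284 + 5.56 + 38.21
= 327.77 mOsm/kg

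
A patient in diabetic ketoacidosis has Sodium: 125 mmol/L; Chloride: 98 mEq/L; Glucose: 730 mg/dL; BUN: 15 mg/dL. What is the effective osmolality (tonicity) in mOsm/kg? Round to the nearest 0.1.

290.6 mOsm/kg

Effective osmolality excludes urea (freely permeant across cell membranes):
2·Na + glucose/18
= 2·125 + 730/18
= 250 + 40.56
= 290.56 mOsm/kg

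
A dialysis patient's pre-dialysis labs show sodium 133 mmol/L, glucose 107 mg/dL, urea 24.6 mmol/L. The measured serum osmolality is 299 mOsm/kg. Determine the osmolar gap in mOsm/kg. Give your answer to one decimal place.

Calculated osmolality = 2·Na + glucose/18 + urea
= 2·133 + 107/18 + 24.6
= 266 + 5.94 + 24.60
= 296.54 mOsm/kg ≈ 296.5 mOsm/kg
Osmolar gap = measured − calculated = 299 − 296.5 = 2.5 mOsm/kg

2.5 mOsm/kg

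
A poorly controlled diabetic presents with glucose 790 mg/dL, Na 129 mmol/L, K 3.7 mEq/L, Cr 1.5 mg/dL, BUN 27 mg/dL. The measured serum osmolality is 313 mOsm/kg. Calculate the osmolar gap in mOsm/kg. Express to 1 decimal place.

Calculated osmolality = 2·Na + glucose/18 + BUN/2.8
= 2·129 + 790/18 + 27/2.8
= 258 + 43.89 + 9.64
= 311.53 mOsm/kg ≈ 311.5 mOsm/kg
Osmolar gap = measured − calculated = 313 − 311.5 = 1.5 mOsm/kg

1.5 mOsm/kg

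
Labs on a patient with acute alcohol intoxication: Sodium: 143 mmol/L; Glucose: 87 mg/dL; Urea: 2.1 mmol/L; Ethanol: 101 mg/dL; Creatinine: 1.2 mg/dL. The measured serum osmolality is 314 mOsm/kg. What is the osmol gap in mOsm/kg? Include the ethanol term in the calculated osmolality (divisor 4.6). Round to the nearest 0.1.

-0.9 mOsm/kg

Calculated osmolality = 2·Na + glucose/18 + urea + ethanol/4.6
= 2·143 + 87/18 + 2.1 + 101/4.6
= 286 + 4.83 + 2.10 + 21.96
= 314.89 mOsm/kg ≈ 314.9 mOsm/kg
Osmolar gap = measured − calculated = 314 − 314.9 = -0.9 mOsm/kg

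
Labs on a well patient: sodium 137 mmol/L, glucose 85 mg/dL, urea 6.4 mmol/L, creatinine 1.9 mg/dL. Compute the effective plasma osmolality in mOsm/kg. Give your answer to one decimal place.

Effective osmolality excludes urea (freely permeant across cell membranes):
2·Na + glucose/18
= 2·137 + 85/18
= 274 + 4.72
= 278.72 mOsm/kg

278.7 mOsm/kg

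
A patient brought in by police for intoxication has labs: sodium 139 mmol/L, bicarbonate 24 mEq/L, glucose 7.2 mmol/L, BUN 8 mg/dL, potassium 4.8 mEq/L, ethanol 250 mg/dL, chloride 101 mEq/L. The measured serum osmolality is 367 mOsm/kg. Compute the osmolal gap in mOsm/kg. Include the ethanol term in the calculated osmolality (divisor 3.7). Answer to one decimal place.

11.4 mOsm/kg

Calculated osmolality = 2·Na + glucose + BUN/2.8 + ethanol/3.7
= 2·139 + 7.2 + 8/2.8 + 250/3.7
= 278 + 7.20 + 2.86 + 67.57
= 355.63 mOsm/kg ≈ 355.6 mOsm/kg
Osmolar gap = measured − calculated = 367 − 355.6 = 11.4 mOsm/kg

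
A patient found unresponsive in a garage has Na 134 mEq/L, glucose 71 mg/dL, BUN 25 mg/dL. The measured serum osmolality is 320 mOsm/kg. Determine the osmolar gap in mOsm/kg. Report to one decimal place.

Calculated osmolality = 2·Na + glucose/18 + BUN/2.8
= 2·134 + 71/18 + 25/2.8
= 268 + 3.94 + 8.93
= 280.87 mOsm/kg ≈ 280.9 mOsm/kg
Osmolar gap = measured − calculated = 320 − 280.9 = 39.1 mOsm/kg

39.1 mOsm/kg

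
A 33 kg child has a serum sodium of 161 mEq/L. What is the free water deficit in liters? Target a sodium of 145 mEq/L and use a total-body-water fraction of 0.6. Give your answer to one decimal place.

2.2 L

TBW = 0.6 · 33 = 19.8 L
Free water deficit = TBW · (Na/145 − 1)
= 19.8 · (161/145 − 1)
= 19.8 · 0.1103
= 2.18 L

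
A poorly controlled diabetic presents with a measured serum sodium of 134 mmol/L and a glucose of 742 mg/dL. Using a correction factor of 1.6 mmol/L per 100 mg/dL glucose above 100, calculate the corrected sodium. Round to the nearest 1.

Corrected Na = measured Na + 1.6 · (glucose − 100)/100
= 134 + 1.6 · (742 − 100)/100
= 134 + 10.3
= 144.3 mmol/L

144 mmol/L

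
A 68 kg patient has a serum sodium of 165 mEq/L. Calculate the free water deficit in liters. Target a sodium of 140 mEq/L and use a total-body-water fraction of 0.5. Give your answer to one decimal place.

6.1 L

TBW = 0.5 · 68 = 34 L
Free water deficit = TBW · (Na/140 − 1)
= 34 · (165/140 − 1)
= 34 · 0.1786
= 6.07 L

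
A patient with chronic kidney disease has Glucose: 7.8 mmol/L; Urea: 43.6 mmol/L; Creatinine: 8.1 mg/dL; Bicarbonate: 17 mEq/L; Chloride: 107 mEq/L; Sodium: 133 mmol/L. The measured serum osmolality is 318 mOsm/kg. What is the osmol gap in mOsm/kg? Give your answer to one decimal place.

Calculated osmolality = 2·Na + glucose + urea
= 2·133 + 7.8 + 43.6
= 266 + 7.80 + 43.60
= 317.4 mOsm/kg ≈ 317.4 mOsm/kg
Osmolar gap = measured − calculated = 318 − 317.4 = 0.6 mOsm/kg

0.6 mOsm/kg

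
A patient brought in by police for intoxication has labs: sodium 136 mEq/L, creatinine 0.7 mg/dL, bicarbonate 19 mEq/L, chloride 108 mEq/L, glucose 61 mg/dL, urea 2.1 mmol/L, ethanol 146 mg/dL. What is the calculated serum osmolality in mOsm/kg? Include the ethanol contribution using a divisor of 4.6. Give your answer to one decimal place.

309.2 mOsm/kg

Calculated osmolality = 2·Na + glucose/18 + urea + ethanol/4.6
= 2·136 + 61/18 + 2.1 + 146/4.6
= 272 + 3.39 + 2.10 + 31.74
= 309.23 mOsm/kg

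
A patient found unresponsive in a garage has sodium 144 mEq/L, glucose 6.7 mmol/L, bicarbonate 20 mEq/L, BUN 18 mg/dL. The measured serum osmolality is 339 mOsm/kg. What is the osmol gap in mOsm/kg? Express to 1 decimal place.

Calculated osmolality = 2·Na + glucose + BUN/2.8
= 2·144 + 6.7 + 18/2.8
= 288 + 6.70 + 6.43
= 301.13 mOsm/kg ≈ 301.1 mOsm/kg
Osmolar gap = measured − calculated = 339 − 301.1 = 37.9 mOsm/kg

37.9 mOsm/kg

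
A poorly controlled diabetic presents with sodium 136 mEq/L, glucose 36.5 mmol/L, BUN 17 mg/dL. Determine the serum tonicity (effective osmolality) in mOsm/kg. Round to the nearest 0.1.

308.5 mOsm/kg

Effective osmolality excludes urea (freely permeant across cell membranes):
2·Na + glucose
= 2·136 + 36.5
= 272 + 36.5
= 308.5 mOsm/kg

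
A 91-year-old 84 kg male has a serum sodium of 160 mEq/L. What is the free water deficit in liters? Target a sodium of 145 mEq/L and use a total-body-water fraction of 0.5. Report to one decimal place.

4.3 L

TBW = 0.5 · 84 = 42 L
Free water deficit = TBW · (Na/145 − 1)
= 42 · (160/145 − 1)
= 42 · 0.1034
= 4.34 L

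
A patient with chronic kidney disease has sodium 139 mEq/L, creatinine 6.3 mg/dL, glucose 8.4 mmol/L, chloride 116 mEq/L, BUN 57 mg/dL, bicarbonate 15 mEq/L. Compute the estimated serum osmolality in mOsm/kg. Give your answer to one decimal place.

306.8 mOsm/kg

Calculated osmolality = 2·Na + glucose + BUN/2.8
= 2·139 + 8.4 + 57/2.8
= 278 + 8.40 + 20.36
= 306.76 mOsm/kg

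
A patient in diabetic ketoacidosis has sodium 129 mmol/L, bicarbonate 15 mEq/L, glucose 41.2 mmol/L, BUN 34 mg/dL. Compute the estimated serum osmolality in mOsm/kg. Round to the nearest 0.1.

Calculated osmolality = 2·Na + glucose + BUN/2.8
= 2·129 + 41.2 + 34/2.8
= 258 + 41.20 + 12.14
= 311.34 mOsm/kg

311.3 mOsm/kg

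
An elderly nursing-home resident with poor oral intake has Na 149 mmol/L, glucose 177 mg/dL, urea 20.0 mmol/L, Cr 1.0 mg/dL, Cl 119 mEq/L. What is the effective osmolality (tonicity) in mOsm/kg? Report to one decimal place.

Effective osmolality excludes urea (freely permeant across cell membranes):
2·Na + glucose/18
= 2·149 + 177/18
= 298 + 9.83
= 307.83 mOsm/kg

307.8 mOsm/kg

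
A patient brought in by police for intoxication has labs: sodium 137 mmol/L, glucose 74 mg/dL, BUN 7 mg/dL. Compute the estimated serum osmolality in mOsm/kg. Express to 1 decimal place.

280.6 mOsm/kg

Calculated osmolality = 2·Na + glucose/18 + BUN/2.8
= 2·137 + 74/18 + 7/2.8
= 274 + 4.11 + 2.50
= 280.61 mOsm/kg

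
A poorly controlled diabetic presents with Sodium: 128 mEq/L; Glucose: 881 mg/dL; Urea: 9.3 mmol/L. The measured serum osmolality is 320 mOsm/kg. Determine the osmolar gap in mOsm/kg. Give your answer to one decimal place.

5.8 mOsm/kg

Calculated osmolality = 2·Na + glucose/18 + urea
= 2·128 + 881/18 + 9.3
= 256 + 48.94 + 9.30
= 314.24 mOsm/kg ≈ 314.2 mOsm/kg
Osmolar gap = measured − calculated = 320 − 314.2 = 5.8 mOsm/kg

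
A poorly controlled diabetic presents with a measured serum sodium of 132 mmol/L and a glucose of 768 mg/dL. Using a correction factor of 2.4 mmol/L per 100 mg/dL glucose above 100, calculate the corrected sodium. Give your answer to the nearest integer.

Corrected Na = measured Na + 2.4 · (glucose − 100)/100
= 132 + 2.4 · (768 − 100)/100
= 132 + 16
= 148 mmol/L

148 mmol/L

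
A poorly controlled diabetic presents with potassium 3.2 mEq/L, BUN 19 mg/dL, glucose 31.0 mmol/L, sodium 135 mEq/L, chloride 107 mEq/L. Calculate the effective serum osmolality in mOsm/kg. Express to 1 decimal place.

301.0 mOsm/kg

Effective osmolality excludes urea (freely permeant across cell membranes):
2·Na + glucose
= 2·135 + 31
= 270 + 31
= 301 mOsm/kg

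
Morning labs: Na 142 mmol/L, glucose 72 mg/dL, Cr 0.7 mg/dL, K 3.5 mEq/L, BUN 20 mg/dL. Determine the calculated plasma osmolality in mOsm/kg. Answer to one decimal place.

Calculated osmolality = 2·Na + glucose/18 + BUN/2.8
= 2·142 + 72/18 + 20/2.8
= 284 + 4 + 7.14
= 295.14 mOsm/kg

295.1 mOsm/kg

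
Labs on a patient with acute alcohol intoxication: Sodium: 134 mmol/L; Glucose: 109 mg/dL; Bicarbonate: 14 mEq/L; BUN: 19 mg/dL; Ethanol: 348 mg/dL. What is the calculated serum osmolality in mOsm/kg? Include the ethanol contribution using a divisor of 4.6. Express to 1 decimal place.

356.5 mOsm/kg

Calculated osmolality = 2·Na + glucose/18 + BUN/2.8 + ethanol/4.6
= 2·134 + 109/18 + 19/2.8 + 348/4.6
= 268 + 6.06 + 6.79 + 75.65
= 356.5 mOsm/kg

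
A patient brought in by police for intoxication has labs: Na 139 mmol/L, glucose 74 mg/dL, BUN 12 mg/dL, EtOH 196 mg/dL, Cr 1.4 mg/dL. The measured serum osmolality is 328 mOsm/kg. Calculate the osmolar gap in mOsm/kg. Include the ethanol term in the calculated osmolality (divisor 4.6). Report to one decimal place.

-1.0 mOsm/kg

Calculated osmolality = 2·Na + glucose/18 + BUN/2.8 + ethanol/4.6
= 2·139 + 74/18 + 12/2.8 + 196/4.6
= 278 + 4.11 + 4.29 + 42.61
= 329.01 mOsm/kg ≈ 329.0 mOsm/kg
Osmolar gap = measured − calculated = 328 − 329.0 = -1.0 mOsm/kg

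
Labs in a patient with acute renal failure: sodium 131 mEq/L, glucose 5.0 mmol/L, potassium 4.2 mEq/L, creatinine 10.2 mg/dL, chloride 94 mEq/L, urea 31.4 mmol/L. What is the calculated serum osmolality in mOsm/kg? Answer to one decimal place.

298.4 mOsm/kg

Calculated osmolality = 2·Na + glucose + urea
= 2·131 + 5 + 31.4
= 262 + 5 + 31.40
= 298.4 mOsm/kg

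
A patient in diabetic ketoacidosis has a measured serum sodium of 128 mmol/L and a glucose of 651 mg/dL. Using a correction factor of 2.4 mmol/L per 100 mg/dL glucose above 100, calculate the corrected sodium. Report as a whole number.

Corrected Na = measured Na + 2.4 · (glucose − 100)/100
= 128 + 2.4 · (651 − 100)/100
= 128 + 13.2
= 141.2 mmol/L

141 mmol/L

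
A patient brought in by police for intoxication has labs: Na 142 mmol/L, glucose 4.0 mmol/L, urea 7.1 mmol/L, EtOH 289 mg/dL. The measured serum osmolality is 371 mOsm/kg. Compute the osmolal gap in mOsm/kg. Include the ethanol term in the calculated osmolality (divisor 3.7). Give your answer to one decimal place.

-2.2 mOsm/kg

Calculated osmolality = 2·Na + glucose + urea + ethanol/3.7
= 2·142 + 4 + 7.1 + 289/3.7
= 284 + 4 + 7.10 + 78.11
= 373.21 mOsm/kg ≈ 373.2 mOsm/kg
Osmolar gap = measured − calculated = 371 − 373.2 = -2.2 mOsm/kg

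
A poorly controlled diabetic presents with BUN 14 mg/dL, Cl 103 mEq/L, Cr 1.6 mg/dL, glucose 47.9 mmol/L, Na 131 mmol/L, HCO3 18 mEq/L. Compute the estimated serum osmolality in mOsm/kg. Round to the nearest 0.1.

314.9 mOsm/kg

Calculated osmolality = 2·Na + glucose + BUN/2.8
= 2·131 + 47.9 + 14/2.8
= 262 + 47.90 + 5
= 314.9 mOsm/kg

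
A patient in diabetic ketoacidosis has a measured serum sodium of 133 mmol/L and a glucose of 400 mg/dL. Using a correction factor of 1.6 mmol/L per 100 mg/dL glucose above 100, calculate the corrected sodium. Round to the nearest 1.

138 mmol/L

Corrected Na = measured Na + 1.6 · (glucose − 100)/100
= 133 + 1.6 · (400 − 100)/100
= 133 + 4.8
= 137.8 mmol/L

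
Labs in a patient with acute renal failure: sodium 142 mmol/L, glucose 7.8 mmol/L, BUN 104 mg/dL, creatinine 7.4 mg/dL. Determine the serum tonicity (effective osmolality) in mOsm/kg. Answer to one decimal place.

291.8 mOsm/kg

Effective osmolality excludes urea (freely permeant across cell membranes):
2·Na + glucose
= 2·142 + 7.8
= 284 + 7.8
= 291.8 mOsm/kg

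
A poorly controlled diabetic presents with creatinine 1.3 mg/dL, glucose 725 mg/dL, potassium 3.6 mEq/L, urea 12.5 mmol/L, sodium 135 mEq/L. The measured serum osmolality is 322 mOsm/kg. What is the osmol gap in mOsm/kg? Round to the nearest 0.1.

Calculated osmolality = 2·Na + glucose/18 + urea
= 2·135 + 725/18 + 12.5
= 270 + 40.28 + 12.50
= 322.78 mOsm/kg ≈ 322.8 mOsm/kg
Osmolar gap = measured − calculated = 322 − 322.8 = -0.8 mOsm/kg

-0.8 mOsm/kg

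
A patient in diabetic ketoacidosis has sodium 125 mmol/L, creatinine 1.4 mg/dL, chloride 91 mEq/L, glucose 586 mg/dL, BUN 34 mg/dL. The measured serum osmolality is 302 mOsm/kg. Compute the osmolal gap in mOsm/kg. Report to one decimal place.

Calculated osmolality = 2·Na + glucose/18 + BUN/2.8
= 2·125 + 586/18 + 34/2.8
= 250 + 32.56 + 12.14
= 294.7 mOsm/kg ≈ 294.7 mOsm/kg
Osmolar gap = measured − calculated = 302 − 294.7 = 7.3 mOsm/kg

7.3 mOsm/kg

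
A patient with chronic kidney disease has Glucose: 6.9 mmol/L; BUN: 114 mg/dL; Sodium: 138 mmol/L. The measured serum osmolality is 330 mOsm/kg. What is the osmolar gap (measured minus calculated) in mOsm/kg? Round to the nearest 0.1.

6.4 mOsm/kg

Calculated osmolality = 2·Na + glucose + BUN/2.8
= 2·138 + 6.9 + 114/2.8
= 276 + 6.90 + 40.71
= 323.61 mOsm/kg ≈ 323.6 mOsm/kg
Osmolar gap = measured − calculated = 330 − 323.6 = 6.4 mOsm/kg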